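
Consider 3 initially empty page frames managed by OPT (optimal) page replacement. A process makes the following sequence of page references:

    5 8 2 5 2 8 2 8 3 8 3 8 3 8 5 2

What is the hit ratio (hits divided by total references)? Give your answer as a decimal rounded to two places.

0.69

5: fault, frames (5)
8: fault, frames (5 8)
2: fault, frames (5 8 2)
5: hit
2: hit
8: hit
2: hit
8: hit
3: fault, evict 2, frames (5 8 3)
8: hit
3: hit
8: hit
3: hit
8: hit
5: hit
2: fault, evict 3, frames (5 8 2)
Hits: 11 of 16 references → 11/16 = 0.6875.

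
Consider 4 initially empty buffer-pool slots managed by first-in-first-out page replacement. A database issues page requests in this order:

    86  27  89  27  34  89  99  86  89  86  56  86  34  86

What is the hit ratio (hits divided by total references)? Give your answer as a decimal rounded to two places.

0.50

86 → fault, frames [86]
27 → fault, frames [86, 27]
89 → fault, frames [86, 27, 89]
27 → hit
34 → fault, frames [86, 27, 89, 34]
89 → hit
99 → fault, evict 86, frames [27, 89, 34, 99]
86 → fault, evict 27, frames [89, 34, 99, 86]
89 → hit
86 → hit
56 → fault, evict 89, frames [34, 99, 86, 56]
86 → hit
34 → hit
86 → hit
Hits: 7 of 14 references → 7/14 = 0.5000.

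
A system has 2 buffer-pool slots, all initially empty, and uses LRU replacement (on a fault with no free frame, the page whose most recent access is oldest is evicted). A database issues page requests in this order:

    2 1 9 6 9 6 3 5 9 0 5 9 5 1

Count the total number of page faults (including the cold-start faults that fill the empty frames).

11

2 → miss, frames (2)
1 → miss, frames (2 1)
9 → miss, evict 2, frames (1 9)
6 → miss, evict 1, frames (9 6)
9 → hit
6 → hit
3 → miss, evict 9, frames (6 3)
5 → miss, evict 6, frames (3 5)
9 → miss, evict 3, frames (5 9)
0 → miss, evict 5, frames (9 0)
5 → miss, evict 9, frames (0 5)
9 → miss, evict 0, frames (5 9)
5 → hit
1 → miss, evict 9, frames (5 1)
Page faults: 11.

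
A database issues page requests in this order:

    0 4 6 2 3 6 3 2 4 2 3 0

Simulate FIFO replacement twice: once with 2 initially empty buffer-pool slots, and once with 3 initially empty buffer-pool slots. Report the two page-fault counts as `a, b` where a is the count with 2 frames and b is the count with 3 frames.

10, 7

2 frames: F F F F F F . F F . F F → 10 faults.
3 frames: F F F F F . . . F . . F → 7 faults.
7 < 10: adding a frame reduced faults, as is typical.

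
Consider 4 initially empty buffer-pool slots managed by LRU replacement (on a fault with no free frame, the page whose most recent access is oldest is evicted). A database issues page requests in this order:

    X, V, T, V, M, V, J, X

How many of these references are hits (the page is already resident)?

2

X -> fault, frames [X]
V -> fault, frames [X, V]
T -> fault, frames [X, V, T]
V -> hit
M -> fault, frames [X, T, V, M]
V -> hit
J -> fault, evict X, frames [T, M, V, J]
X -> fault, evict T, frames [M, V, J, X]
Hits: 2.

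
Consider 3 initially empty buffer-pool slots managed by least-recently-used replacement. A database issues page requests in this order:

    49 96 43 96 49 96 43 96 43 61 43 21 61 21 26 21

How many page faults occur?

49 → fault, frames [49]
96 → fault, frames [49, 96]
43 → fault, frames [49, 96, 43]
96 → hit
49 → hit
96 → hit
43 → hit
96 → hit
43 → hit
61 → fault, evict 49, frames [96, 43, 61]
43 → hit
21 → fault, evict 96, frames [61, 43, 21]
61 → hit
21 → hit
26 → fault, evict 43, frames [61, 21, 26]
21 → hit
Page faults: 6.

6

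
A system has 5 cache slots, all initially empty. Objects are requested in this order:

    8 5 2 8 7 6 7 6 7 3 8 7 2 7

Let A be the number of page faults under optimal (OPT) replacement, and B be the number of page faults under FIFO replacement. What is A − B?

-1

Under OPT: F F F . F F . . . F . . . . → 6 faults.
Under FIFO: F F F . F F . . . F F . . . → 7 faults.
A − B = 6 − 7 = -1.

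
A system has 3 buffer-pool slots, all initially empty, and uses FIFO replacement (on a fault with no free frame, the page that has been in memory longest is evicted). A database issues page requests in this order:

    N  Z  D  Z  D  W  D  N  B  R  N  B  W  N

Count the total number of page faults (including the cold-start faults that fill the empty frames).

N → miss, frames [N]
Z → miss, frames [N, Z]
D → miss, frames [N, Z, D]
Z → hit
D → hit
W → miss, evict N, frames [Z, D, W]
D → hit
N → miss, evict Z, frames [D, W, N]
B → miss, evict D, frames [W, N, B]
R → miss, evict W, frames [N, B, R]
N → hit
B → hit
W → miss, evict N, frames [B, R, W]
N → miss, evict B, frames [R, W, N]
Page faults: 9.

9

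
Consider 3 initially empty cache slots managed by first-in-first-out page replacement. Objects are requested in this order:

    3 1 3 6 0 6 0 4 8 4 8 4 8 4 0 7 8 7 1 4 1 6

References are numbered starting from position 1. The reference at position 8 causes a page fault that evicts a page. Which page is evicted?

pos 1: 3 -> miss, frames {3}
pos 2: 1 -> miss, frames {3,1}
pos 3: 3 -> hit
pos 4: 6 -> miss, frames {3,1,6}
pos 5: 0 -> miss, evict 3, frames {1,6,0}
pos 6: 6 -> hit
pos 7: 0 -> hit
pos 8: 4 -> miss, evict 1, frames {6,0,4}
At position 8, page 1 is evicted.

1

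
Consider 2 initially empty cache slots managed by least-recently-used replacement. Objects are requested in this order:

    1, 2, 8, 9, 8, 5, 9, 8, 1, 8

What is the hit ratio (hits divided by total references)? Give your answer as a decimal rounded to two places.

0.20

1: miss, frames {1}
2: miss, frames {1,2}
8: miss, evict 1, frames {2,8}
9: miss, evict 2, frames {8,9}
8: hit
5: miss, evict 9, frames {8,5}
9: miss, evict 8, frames {5,9}
8: miss, evict 5, frames {9,8}
1: miss, evict 9, frames {8,1}
8: hit
Hits: 2 of 10 references → 2/10 = 0.2000.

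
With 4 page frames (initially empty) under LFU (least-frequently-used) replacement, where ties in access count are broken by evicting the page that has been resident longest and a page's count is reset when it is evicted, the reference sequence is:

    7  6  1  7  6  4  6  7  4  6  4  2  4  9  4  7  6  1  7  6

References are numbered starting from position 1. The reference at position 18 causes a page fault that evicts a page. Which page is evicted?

9

pos 1: 7 -> fault, frames {7}
pos 2: 6 -> fault, frames {7,6}
pos 3: 1 -> fault, frames {7,6,1}
pos 4: 7 -> hit
pos 5: 6 -> hit
pos 6: 4 -> fault, frames {7,6,1,4}
pos 7: 6 -> hit
pos 8: 7 -> hit
pos 9: 4 -> hit
pos 10: 6 -> hit
pos 11: 4 -> hit
pos 12: 2 -> fault, evict 1, frames {7,6,4,2}
pos 13: 4 -> hit
pos 14: 9 -> fault, evict 2, frames {7,6,4,9}
pos 15: 4 -> hit
pos 16: 7 -> hit
pos 17: 6 -> hit
pos 18: 1 -> fault, evict 9, frames {7,6,4,1}
At position 18, page 9 is evicted.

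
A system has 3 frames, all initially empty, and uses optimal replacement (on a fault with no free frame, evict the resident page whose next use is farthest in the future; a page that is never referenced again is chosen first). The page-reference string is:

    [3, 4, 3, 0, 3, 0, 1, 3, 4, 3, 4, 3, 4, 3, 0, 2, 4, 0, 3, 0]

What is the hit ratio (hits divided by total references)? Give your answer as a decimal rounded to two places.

0.65

3: fault, frames [3]
4: fault, frames [3, 4]
3: hit
0: fault, frames [3, 4, 0]
3: hit
0: hit
1: fault, evict 0, frames [3, 4, 1]
3: hit
4: hit
3: hit
4: hit
3: hit
4: hit
3: hit
0: fault, evict 1, frames [3, 4, 0]
2: fault, evict 3, frames [4, 0, 2]
4: hit
0: hit
3: fault, evict 2, frames [4, 0, 3]
0: hit
Hits: 13 of 20 references → 13/20 = 0.6500.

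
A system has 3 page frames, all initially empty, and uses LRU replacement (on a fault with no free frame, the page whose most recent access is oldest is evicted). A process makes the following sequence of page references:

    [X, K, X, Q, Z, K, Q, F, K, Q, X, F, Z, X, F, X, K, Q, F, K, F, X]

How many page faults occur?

X → fault, frames {X}
K → fault, frames {X,K}
X → hit
Q → fault, frames {K,X,Q}
Z → fault, evict K, frames {X,Q,Z}
K → fault, evict X, frames {Q,Z,K}
Q → hit
F → fault, evict Z, frames {K,Q,F}
K → hit
Q → hit
X → fault, evict F, frames {K,Q,X}
F → fault, evict K, frames {Q,X,F}
Z → fault, evict Q, frames {X,F,Z}
X → hit
F → hit
X → hit
K → fault, evict Z, frames {F,X,K}
Q → fault, evict F, frames {X,K,Q}
F → fault, evict X, frames {K,Q,F}
K → hit
F → hit
X → fault, evict Q, frames {K,F,X}
Page faults: 13.

13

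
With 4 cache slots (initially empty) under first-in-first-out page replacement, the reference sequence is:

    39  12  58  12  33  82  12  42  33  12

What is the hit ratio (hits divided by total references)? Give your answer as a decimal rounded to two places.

39: miss, frames {39}
12: miss, frames {39,12}
58: miss, frames {39,12,58}
12: hit
33: miss, frames {39,12,58,33}
82: miss, evict 39, frames {12,58,33,82}
12: hit
42: miss, evict 12, frames {58,33,82,42}
33: hit
12: miss, evict 58, frames {33,82,42,12}
Hits: 3 of 10 references → 3/10 = 0.3000.

0.30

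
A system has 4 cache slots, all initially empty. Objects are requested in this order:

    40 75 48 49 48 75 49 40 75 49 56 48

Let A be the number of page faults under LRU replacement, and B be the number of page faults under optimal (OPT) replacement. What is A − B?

Under LRU: F F F F . . . . . . F F → 6 faults.
Under OPT: F F F F . . . . . . F . → 5 faults.
A − B = 6 − 5 = 1.

1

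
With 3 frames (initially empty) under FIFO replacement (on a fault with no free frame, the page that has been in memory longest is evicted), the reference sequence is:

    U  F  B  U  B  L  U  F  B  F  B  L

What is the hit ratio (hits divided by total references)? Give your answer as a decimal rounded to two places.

0.33

U: fault, frames [U]
F: fault, frames [U, F]
B: fault, frames [U, F, B]
U: hit
B: hit
L: fault, evict U, frames [F, B, L]
U: fault, evict F, frames [B, L, U]
F: fault, evict B, frames [L, U, F]
B: fault, evict L, frames [U, F, B]
F: hit
B: hit
L: fault, evict U, frames [F, B, L]
Hits: 4 of 12 references → 4/12 = 0.3333.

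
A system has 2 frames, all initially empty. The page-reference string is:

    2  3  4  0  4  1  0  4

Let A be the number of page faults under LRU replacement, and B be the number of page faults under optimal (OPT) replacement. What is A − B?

1

Under LRU: F F F F . F F F → 7 faults.
Under OPT: F F F F . F . F → 6 faults.
A − B = 7 − 6 = 1.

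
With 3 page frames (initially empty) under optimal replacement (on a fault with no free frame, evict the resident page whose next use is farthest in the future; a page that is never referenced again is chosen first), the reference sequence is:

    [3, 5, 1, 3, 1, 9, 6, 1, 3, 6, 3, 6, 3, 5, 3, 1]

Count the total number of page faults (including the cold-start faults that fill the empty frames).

6

3 -> fault, frames {3}
5 -> fault, frames {3,5}
1 -> fault, frames {3,5,1}
3 -> hit
1 -> hit
9 -> fault, evict 5, frames {3,1,9}
6 -> fault, evict 9, frames {3,1,6}
1 -> hit
3 -> hit
6 -> hit
3 -> hit
6 -> hit
3 -> hit
5 -> fault, evict 6, frames {3,1,5}
3 -> hit
1 -> hit
Page faults: 6.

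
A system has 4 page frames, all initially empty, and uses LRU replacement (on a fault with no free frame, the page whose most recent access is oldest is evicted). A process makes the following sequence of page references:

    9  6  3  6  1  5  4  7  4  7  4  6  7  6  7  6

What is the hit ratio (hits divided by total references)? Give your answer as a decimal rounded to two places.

9 → miss, frames (9)
6 → miss, frames (9 6)
3 → miss, frames (9 6 3)
6 → hit
1 → miss, frames (9 3 6 1)
5 → miss, evict 9, frames (3 6 1 5)
4 → miss, evict 3, frames (6 1 5 4)
7 → miss, evict 6, frames (1 5 4 7)
4 → hit
7 → hit
4 → hit
6 → miss, evict 1, frames (5 7 4 6)
7 → hit
6 → hit
7 → hit
6 → hit
Hits: 8 of 16 references → 8/16 = 0.5000.

0.50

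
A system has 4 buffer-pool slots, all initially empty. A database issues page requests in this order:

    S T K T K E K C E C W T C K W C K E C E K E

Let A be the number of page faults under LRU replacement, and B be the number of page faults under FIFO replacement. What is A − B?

Under LRU: F F F . . F . F . . F F . F . . . F . . . . → 9 faults.
Under FIFO: F F F . . F . F . . F F . F . . . F F . . . → 10 faults.
A − B = 9 − 10 = -1.

-1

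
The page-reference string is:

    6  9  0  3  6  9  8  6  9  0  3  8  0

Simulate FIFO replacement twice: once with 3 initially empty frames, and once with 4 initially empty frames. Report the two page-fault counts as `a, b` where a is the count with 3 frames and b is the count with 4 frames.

3 frames: F F F F F F F . . F F . . → 9 faults.
4 frames: F F F F . . F F F F F F . → 10 faults.
10 > 9: adding a frame increased faults — Belady's anomaly.

9, 10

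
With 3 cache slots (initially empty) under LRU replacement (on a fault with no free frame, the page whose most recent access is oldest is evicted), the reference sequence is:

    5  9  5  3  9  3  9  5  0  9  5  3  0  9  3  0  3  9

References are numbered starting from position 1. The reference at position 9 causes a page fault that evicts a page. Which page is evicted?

pos 1: 5 -> miss, frames [5]
pos 2: 9 -> miss, frames [5, 9]
pos 3: 5 -> hit
pos 4: 3 -> miss, frames [9, 5, 3]
pos 5: 9 -> hit
pos 6: 3 -> hit
pos 7: 9 -> hit
pos 8: 5 -> hit
pos 9: 0 -> miss, evict 3, frames [9, 5, 0]
At position 9, page 3 is evicted.

3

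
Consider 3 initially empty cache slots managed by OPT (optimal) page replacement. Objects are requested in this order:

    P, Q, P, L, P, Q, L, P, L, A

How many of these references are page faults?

P: miss, frames [P]
Q: miss, frames [P, Q]
P: hit
L: miss, frames [P, Q, L]
P: hit
Q: hit
L: hit
P: hit
L: hit
A: miss, evict L, frames [P, Q, A]
Page faults: 4.

4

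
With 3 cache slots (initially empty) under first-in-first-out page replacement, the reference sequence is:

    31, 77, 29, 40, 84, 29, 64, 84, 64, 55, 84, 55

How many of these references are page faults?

31: fault, frames (31)
77: fault, frames (31 77)
29: fault, frames (31 77 29)
40: fault, evict 31, frames (77 29 40)
84: fault, evict 77, frames (29 40 84)
29: hit
64: fault, evict 29, frames (40 84 64)
84: hit
64: hit
55: fault, evict 40, frames (84 64 55)
84: hit
55: hit
Page faults: 7.

7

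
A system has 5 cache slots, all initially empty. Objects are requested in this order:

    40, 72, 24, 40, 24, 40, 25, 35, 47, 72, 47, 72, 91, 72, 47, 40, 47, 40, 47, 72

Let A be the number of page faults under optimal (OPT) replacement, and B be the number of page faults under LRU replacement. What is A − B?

-2

Under OPT: F F F . . . F F F . . . F . . . . . . . → 7 faults.
Under LRU: F F F . . . F F F F . . F . . F . . . . → 9 faults.
A − B = 7 − 9 = -2.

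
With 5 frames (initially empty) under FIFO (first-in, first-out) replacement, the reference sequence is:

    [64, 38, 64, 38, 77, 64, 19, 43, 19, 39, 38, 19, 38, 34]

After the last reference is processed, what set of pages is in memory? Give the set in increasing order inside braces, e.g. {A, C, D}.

64 → miss, frames (64)
38 → miss, frames (64 38)
64 → hit
38 → hit
77 → miss, frames (64 38 77)
64 → hit
19 → miss, frames (64 38 77 19)
43 → miss, frames (64 38 77 19 43)
19 → hit
39 → miss, evict 64, frames (38 77 19 43 39)
38 → hit
19 → hit
38 → hit
34 → miss, evict 38, frames (77 19 43 39 34)

{19, 34, 39, 43, 77}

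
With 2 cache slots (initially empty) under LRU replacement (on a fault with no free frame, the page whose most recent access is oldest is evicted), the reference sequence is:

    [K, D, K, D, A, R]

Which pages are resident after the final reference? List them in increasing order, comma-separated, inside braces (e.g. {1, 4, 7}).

K → miss, frames [K]
D → miss, frames [K, D]
K → hit
D → hit
A → miss, evict K, frames [D, A]
R → miss, evict D, frames [A, R]

{A, R}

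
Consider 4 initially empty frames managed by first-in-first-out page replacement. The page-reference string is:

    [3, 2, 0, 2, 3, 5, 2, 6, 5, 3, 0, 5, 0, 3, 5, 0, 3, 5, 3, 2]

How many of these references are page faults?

7

3: miss, frames (3)
2: miss, frames (3 2)
0: miss, frames (3 2 0)
2: hit
3: hit
5: miss, frames (3 2 0 5)
2: hit
6: miss, evict 3, frames (2 0 5 6)
5: hit
3: miss, evict 2, frames (0 5 6 3)
0: hit
5: hit
0: hit
3: hit
5: hit
0: hit
3: hit
5: hit
3: hit
2: miss, evict 0, frames (5 6 3 2)
Page faults: 7.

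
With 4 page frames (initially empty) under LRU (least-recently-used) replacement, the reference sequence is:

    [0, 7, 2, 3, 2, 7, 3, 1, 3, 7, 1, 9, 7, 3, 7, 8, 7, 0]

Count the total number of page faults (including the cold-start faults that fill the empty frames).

0: miss, frames [0]
7: miss, frames [0, 7]
2: miss, frames [0, 7, 2]
3: miss, frames [0, 7, 2, 3]
2: hit
7: hit
3: hit
1: miss, evict 0, frames [2, 7, 3, 1]
3: hit
7: hit
1: hit
9: miss, evict 2, frames [3, 7, 1, 9]
7: hit
3: hit
7: hit
8: miss, evict 1, frames [9, 3, 7, 8]
7: hit
0: miss, evict 9, frames [3, 8, 7, 0]
Page faults: 8.

8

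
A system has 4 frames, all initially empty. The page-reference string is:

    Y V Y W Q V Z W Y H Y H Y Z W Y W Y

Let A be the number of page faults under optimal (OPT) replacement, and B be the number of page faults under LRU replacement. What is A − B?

-1

Under OPT: F F . F F . F . . F . . . . . . . . → 6 faults.
Under LRU: F F . F F . F . F F . . . . . . . . → 7 faults.
A − B = 6 − 7 = -1.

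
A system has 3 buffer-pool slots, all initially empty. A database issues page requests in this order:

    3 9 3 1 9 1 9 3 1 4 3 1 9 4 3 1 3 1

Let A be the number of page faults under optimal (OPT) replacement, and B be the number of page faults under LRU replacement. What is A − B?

Under OPT: F F . F . . . . . F . . F . . F . . → 6 faults.
Under LRU: F F . F . . . . . F . . F F F F . . → 8 faults.
A − B = 6 − 8 = -2.

-2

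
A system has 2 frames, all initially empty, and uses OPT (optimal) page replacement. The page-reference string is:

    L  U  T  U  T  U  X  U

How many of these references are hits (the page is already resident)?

4

L -> miss, frames {L}
U -> miss, frames {L,U}
T -> miss, evict L, frames {U,T}
U -> hit
T -> hit
U -> hit
X -> miss, evict T, frames {U,X}
U -> hit
Hits: 4.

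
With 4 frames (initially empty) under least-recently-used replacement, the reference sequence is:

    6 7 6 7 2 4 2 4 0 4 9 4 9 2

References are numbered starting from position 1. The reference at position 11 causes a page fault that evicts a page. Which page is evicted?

7

pos 1: 6 → fault, frames (6)
pos 2: 7 → fault, frames (6 7)
pos 3: 6 → hit
pos 4: 7 → hit
pos 5: 2 → fault, frames (6 7 2)
pos 6: 4 → fault, frames (6 7 2 4)
pos 7: 2 → hit
pos 8: 4 → hit
pos 9: 0 → fault, evict 6, frames (7 2 4 0)
pos 10: 4 → hit
pos 11: 9 → fault, evict 7, frames (2 0 4 9)
At position 11, page 7 is evicted.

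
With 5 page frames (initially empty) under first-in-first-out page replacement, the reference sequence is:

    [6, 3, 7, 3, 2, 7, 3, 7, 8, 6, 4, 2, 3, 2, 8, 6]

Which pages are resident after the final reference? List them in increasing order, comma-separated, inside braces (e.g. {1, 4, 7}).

6 -> miss, frames (6)
3 -> miss, frames (6 3)
7 -> miss, frames (6 3 7)
3 -> hit
2 -> miss, frames (6 3 7 2)
7 -> hit
3 -> hit
7 -> hit
8 -> miss, frames (6 3 7 2 8)
6 -> hit
4 -> miss, evict 6, frames (3 7 2 8 4)
2 -> hit
3 -> hit
2 -> hit
8 -> hit
6 -> miss, evict 3, frames (7 2 8 4 6)

{2, 4, 6, 7, 8}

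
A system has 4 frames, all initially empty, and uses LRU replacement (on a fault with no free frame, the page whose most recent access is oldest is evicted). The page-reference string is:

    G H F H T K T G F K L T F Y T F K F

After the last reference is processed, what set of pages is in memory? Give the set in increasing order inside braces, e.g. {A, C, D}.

G: miss, frames (G)
H: miss, frames (G H)
F: miss, frames (G H F)
H: hit
T: miss, frames (G F H T)
K: miss, evict G, frames (F H T K)
T: hit
G: miss, evict F, frames (H K T G)
F: miss, evict H, frames (K T G F)
K: hit
L: miss, evict T, frames (G F K L)
T: miss, evict G, frames (F K L T)
F: hit
Y: miss, evict K, frames (L T F Y)
T: hit
F: hit
K: miss, evict L, frames (Y T F K)
F: hit

{F, K, T, Y}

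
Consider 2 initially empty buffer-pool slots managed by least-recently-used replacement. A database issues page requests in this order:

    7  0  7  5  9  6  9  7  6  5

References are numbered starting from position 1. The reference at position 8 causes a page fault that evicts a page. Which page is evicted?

6

pos 1: 7: miss, frames {7}
pos 2: 0: miss, frames {7,0}
pos 3: 7: hit
pos 4: 5: miss, evict 0, frames {7,5}
pos 5: 9: miss, evict 7, frames {5,9}
pos 6: 6: miss, evict 5, frames {9,6}
pos 7: 9: hit
pos 8: 7: miss, evict 6, frames {9,7}
At position 8, page 6 is evicted.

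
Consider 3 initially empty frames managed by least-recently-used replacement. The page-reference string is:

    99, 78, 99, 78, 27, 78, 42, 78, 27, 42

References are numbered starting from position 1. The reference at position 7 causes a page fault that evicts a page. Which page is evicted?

99

pos 1: 99: miss, frames [99]
pos 2: 78: miss, frames [99, 78]
pos 3: 99: hit
pos 4: 78: hit
pos 5: 27: miss, frames [99, 78, 27]
pos 6: 78: hit
pos 7: 42: miss, evict 99, frames [27, 78, 42]
At position 7, page 99 is evicted.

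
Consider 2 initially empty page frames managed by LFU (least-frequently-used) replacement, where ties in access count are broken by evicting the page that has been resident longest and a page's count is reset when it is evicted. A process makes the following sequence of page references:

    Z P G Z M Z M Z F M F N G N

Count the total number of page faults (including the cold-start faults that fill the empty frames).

11

Z -> fault, frames (Z)
P -> fault, frames (Z P)
G -> fault, evict Z, frames (P G)
Z -> fault, evict P, frames (G Z)
M -> fault, evict G, frames (Z M)
Z -> hit
M -> hit
Z -> hit
F -> fault, evict M, frames (Z F)
M -> fault, evict F, frames (Z M)
F -> fault, evict M, frames (Z F)
N -> fault, evict F, frames (Z N)
G -> fault, evict N, frames (Z G)
N -> fault, evict G, frames (Z N)
Page faults: 11.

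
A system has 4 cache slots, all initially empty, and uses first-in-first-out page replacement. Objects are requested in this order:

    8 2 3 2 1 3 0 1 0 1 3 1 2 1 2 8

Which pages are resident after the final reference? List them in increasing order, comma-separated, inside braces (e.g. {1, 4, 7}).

8: fault, frames [8]
2: fault, frames [8, 2]
3: fault, frames [8, 2, 3]
2: hit
1: fault, frames [8, 2, 3, 1]
3: hit
0: fault, evict 8, frames [2, 3, 1, 0]
1: hit
0: hit
1: hit
3: hit
1: hit
2: hit
1: hit
2: hit
8: fault, evict 2, frames [3, 1, 0, 8]

{0, 1, 3, 8}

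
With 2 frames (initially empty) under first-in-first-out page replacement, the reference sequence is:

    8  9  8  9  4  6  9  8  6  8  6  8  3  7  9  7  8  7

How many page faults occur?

8 -> miss, frames [8]
9 -> miss, frames [8, 9]
8 -> hit
9 -> hit
4 -> miss, evict 8, frames [9, 4]
6 -> miss, evict 9, frames [4, 6]
9 -> miss, evict 4, frames [6, 9]
8 -> miss, evict 6, frames [9, 8]
6 -> miss, evict 9, frames [8, 6]
8 -> hit
6 -> hit
8 -> hit
3 -> miss, evict 8, frames [6, 3]
7 -> miss, evict 6, frames [3, 7]
9 -> miss, evict 3, frames [7, 9]
7 -> hit
8 -> miss, evict 7, frames [9, 8]
7 -> miss, evict 9, frames [8, 7]
Page faults: 12.

12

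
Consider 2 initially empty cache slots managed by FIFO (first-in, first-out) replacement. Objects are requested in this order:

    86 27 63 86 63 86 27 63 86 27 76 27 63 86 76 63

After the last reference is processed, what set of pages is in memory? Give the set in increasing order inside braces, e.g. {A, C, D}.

{63, 76}

86 -> fault, frames [86]
27 -> fault, frames [86, 27]
63 -> fault, evict 86, frames [27, 63]
86 -> fault, evict 27, frames [63, 86]
63 -> hit
86 -> hit
27 -> fault, evict 63, frames [86, 27]
63 -> fault, evict 86, frames [27, 63]
86 -> fault, evict 27, frames [63, 86]
27 -> fault, evict 63, frames [86, 27]
76 -> fault, evict 86, frames [27, 76]
27 -> hit
63 -> fault, evict 27, frames [76, 63]
86 -> fault, evict 76, frames [63, 86]
76 -> fault, evict 63, frames [86, 76]
63 -> fault, evict 86, frames [76, 63]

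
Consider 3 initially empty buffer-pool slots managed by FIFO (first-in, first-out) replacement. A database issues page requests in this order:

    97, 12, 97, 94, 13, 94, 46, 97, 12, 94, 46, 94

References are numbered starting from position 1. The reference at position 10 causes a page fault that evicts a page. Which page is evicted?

46

pos 1: 97 → fault, frames {97}
pos 2: 12 → fault, frames {97,12}
pos 3: 97 → hit
pos 4: 94 → fault, frames {97,12,94}
pos 5: 13 → fault, evict 97, frames {12,94,13}
pos 6: 94 → hit
pos 7: 46 → fault, evict 12, frames {94,13,46}
pos 8: 97 → fault, evict 94, frames {13,46,97}
pos 9: 12 → fault, evict 13, frames {46,97,12}
pos 10: 94 → fault, evict 46, frames {97,12,94}
At position 10, page 46 is evicted.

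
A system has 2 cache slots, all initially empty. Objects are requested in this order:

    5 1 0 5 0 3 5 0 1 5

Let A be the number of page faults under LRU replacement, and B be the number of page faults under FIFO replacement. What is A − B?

1

Under LRU: F F F F . F F F F F → 9 faults.
Under FIFO: F F F F . F . F F F → 8 faults.
A − B = 9 − 8 = 1.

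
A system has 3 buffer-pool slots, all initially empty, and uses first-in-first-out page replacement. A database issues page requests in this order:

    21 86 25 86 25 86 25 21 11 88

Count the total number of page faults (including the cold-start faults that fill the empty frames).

5

21 -> miss, frames [21]
86 -> miss, frames [21, 86]
25 -> miss, frames [21, 86, 25]
86 -> hit
25 -> hit
86 -> hit
25 -> hit
21 -> hit
11 -> miss, evict 21, frames [86, 25, 11]
88 -> miss, evict 86, frames [25, 11, 88]
Page faults: 5.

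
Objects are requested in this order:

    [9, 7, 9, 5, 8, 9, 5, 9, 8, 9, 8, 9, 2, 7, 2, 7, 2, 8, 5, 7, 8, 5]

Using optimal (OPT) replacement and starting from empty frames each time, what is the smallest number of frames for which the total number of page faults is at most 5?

f=1: 22 faults
f=2: 11 faults
f=3: 7 faults
f=4: 5 faults
f=5: 5 faults
Smallest f with faults ≤ 5 is 4.

4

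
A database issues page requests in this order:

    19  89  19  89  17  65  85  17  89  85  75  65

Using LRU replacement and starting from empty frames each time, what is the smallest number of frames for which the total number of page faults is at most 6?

f=1: 12 faults
f=2: 10 faults
f=3: 8 faults
f=4: 7 faults
f=5: 6 faults
f=6: 6 faults
Smallest f with faults ≤ 6 is 5.

5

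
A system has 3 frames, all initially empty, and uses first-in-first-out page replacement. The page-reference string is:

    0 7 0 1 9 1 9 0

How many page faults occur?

0 -> miss, frames {0}
7 -> miss, frames {0,7}
0 -> hit
1 -> miss, frames {0,7,1}
9 -> miss, evict 0, frames {7,1,9}
1 -> hit
9 -> hit
0 -> miss, evict 7, frames {1,9,0}
Page faults: 5.

5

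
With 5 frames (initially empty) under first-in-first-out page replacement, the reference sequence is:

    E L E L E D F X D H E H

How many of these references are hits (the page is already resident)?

5

E: fault, frames (E)
L: fault, frames (E L)
E: hit
L: hit
E: hit
D: fault, frames (E L D)
F: fault, frames (E L D F)
X: fault, frames (E L D F X)
D: hit
H: fault, evict E, frames (L D F X H)
E: fault, evict L, frames (D F X H E)
H: hit
Hits: 5.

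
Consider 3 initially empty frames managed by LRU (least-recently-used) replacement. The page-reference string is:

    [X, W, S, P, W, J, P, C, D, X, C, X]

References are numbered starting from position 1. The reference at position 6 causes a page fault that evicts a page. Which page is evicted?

S

pos 1: X: fault, frames (X)
pos 2: W: fault, frames (X W)
pos 3: S: fault, frames (X W S)
pos 4: P: fault, evict X, frames (W S P)
pos 5: W: hit
pos 6: J: fault, evict S, frames (P W J)
At position 6, page S is evicted.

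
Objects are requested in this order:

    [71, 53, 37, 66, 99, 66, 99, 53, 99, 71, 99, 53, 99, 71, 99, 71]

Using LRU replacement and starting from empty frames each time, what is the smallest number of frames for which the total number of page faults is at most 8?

3

f=1: 16 faults
f=2: 9 faults
f=3: 7 faults
f=4: 6 faults
f=5: 5 faults
Smallest f with faults ≤ 8 is 3.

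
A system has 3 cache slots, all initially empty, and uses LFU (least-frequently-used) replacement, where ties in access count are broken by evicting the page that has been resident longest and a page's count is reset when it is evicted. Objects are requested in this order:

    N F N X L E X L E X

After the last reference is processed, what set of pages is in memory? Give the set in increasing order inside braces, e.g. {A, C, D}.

N: miss, frames (N)
F: miss, frames (N F)
N: hit
X: miss, frames (N F X)
L: miss, evict F, frames (N X L)
E: miss, evict X, frames (N L E)
X: miss, evict L, frames (N E X)
L: miss, evict E, frames (N X L)
E: miss, evict X, frames (N L E)
X: miss, evict L, frames (N E X)

{E, N, X}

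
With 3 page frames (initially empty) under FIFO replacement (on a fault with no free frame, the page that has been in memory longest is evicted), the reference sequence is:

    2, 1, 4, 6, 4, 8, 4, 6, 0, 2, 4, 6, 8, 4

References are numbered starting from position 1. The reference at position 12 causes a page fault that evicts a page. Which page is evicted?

pos 1: 2 -> fault, frames {2}
pos 2: 1 -> fault, frames {2,1}
pos 3: 4 -> fault, frames {2,1,4}
pos 4: 6 -> fault, evict 2, frames {1,4,6}
pos 5: 4 -> hit
pos 6: 8 -> fault, evict 1, frames {4,6,8}
pos 7: 4 -> hit
pos 8: 6 -> hit
pos 9: 0 -> fault, evict 4, frames {6,8,0}
pos 10: 2 -> fault, evict 6, frames {8,0,2}
pos 11: 4 -> fault, evict 8, frames {0,2,4}
pos 12: 6 -> fault, evict 0, frames {2,4,6}
At position 12, page 0 is evicted.

0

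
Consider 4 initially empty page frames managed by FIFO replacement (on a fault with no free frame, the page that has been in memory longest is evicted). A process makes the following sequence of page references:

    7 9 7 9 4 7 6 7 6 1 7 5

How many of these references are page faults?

7: fault, frames [7]
9: fault, frames [7, 9]
7: hit
9: hit
4: fault, frames [7, 9, 4]
7: hit
6: fault, frames [7, 9, 4, 6]
7: hit
6: hit
1: fault, evict 7, frames [9, 4, 6, 1]
7: fault, evict 9, frames [4, 6, 1, 7]
5: fault, evict 4, frames [6, 1, 7, 5]
Page faults: 7.

7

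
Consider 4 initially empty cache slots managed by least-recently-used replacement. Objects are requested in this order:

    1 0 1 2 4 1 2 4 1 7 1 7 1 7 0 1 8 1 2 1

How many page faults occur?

1: fault, frames (1)
0: fault, frames (1 0)
1: hit
2: fault, frames (0 1 2)
4: fault, frames (0 1 2 4)
1: hit
2: hit
4: hit
1: hit
7: fault, evict 0, frames (2 4 1 7)
1: hit
7: hit
1: hit
7: hit
0: fault, evict 2, frames (4 1 7 0)
1: hit
8: fault, evict 4, frames (7 0 1 8)
1: hit
2: fault, evict 7, frames (0 8 1 2)
1: hit
Page faults: 8.

8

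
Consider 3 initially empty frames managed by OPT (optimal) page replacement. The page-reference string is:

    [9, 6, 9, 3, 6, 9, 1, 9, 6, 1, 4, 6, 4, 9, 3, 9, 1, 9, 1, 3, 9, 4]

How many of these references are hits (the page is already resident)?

9 -> fault, frames {9}
6 -> fault, frames {9,6}
9 -> hit
3 -> fault, frames {9,6,3}
6 -> hit
9 -> hit
1 -> fault, evict 3, frames {9,6,1}
9 -> hit
6 -> hit
1 -> hit
4 -> fault, evict 1, frames {9,6,4}
6 -> hit
4 -> hit
9 -> hit
3 -> fault, evict 6, frames {9,4,3}
9 -> hit
1 -> fault, evict 4, frames {9,3,1}
9 -> hit
1 -> hit
3 -> hit
9 -> hit
4 -> fault, evict 1, frames {9,3,4}
Hits: 14.

14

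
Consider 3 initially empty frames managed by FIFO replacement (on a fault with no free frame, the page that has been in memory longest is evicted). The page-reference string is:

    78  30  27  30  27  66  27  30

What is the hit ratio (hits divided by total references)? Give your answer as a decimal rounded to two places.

0.50

78 → fault, frames {78}
30 → fault, frames {78,30}
27 → fault, frames {78,30,27}
30 → hit
27 → hit
66 → fault, evict 78, frames {30,27,66}
27 → hit
30 → hit
Hits: 4 of 8 references → 4/8 = 0.5000.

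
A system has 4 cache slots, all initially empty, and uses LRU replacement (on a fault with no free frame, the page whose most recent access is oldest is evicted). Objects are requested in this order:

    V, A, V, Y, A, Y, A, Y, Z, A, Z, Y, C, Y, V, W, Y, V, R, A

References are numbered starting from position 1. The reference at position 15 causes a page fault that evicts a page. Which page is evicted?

A

pos 1: V → fault, frames {V}
pos 2: A → fault, frames {V,A}
pos 3: V → hit
pos 4: Y → fault, frames {A,V,Y}
pos 5: A → hit
pos 6: Y → hit
pos 7: A → hit
pos 8: Y → hit
pos 9: Z → fault, frames {V,A,Y,Z}
pos 10: A → hit
pos 11: Z → hit
pos 12: Y → hit
pos 13: C → fault, evict V, frames {A,Z,Y,C}
pos 14: Y → hit
pos 15: V → fault, evict A, frames {Z,C,Y,V}
At position 15, page A is evicted.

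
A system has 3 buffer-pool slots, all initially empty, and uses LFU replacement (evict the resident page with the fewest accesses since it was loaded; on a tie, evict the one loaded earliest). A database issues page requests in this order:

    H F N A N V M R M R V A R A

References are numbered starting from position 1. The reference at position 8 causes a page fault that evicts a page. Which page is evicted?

V

pos 1: H → fault, frames (H)
pos 2: F → fault, frames (H F)
pos 3: N → fault, frames (H F N)
pos 4: A → fault, evict H, frames (F N A)
pos 5: N → hit
pos 6: V → fault, evict F, frames (N A V)
pos 7: M → fault, evict A, frames (N V M)
pos 8: R → fault, evict V, frames (N M R)
At position 8, page V is evicted.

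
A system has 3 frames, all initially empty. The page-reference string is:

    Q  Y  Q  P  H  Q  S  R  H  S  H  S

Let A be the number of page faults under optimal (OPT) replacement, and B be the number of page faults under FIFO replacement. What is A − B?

Under OPT: F F . F F . F F . . . . → 6 faults.
Under FIFO: F F . F F F F F F . . . → 8 faults.
A − B = 6 − 8 = -2.

-2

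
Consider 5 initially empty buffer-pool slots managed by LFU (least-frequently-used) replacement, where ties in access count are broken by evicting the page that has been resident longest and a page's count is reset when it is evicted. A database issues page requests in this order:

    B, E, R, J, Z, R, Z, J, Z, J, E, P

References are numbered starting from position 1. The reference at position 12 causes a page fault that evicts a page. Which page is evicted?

pos 1: B: fault, frames [B]
pos 2: E: fault, frames [B, E]
pos 3: R: fault, frames [B, E, R]
pos 4: J: fault, frames [B, E, R, J]
pos 5: Z: fault, frames [B, E, R, J, Z]
pos 6: R: hit
pos 7: Z: hit
pos 8: J: hit
pos 9: Z: hit
pos 10: J: hit
pos 11: E: hit
pos 12: P: fault, evict B, frames [E, R, J, Z, P]
At position 12, page B is evicted.

B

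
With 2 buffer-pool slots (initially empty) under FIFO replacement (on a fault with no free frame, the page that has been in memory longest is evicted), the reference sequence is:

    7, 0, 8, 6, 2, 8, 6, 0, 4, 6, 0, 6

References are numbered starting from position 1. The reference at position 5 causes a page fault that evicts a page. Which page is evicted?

8

pos 1: 7 → fault, frames (7)
pos 2: 0 → fault, frames (7 0)
pos 3: 8 → fault, evict 7, frames (0 8)
pos 4: 6 → fault, evict 0, frames (8 6)
pos 5: 2 → fault, evict 8, frames (6 2)
At position 5, page 8 is evicted.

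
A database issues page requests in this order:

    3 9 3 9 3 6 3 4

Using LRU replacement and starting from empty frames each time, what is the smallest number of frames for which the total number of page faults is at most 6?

f=1: 8 faults
f=2: 4 faults
f=3: 4 faults
f=4: 4 faults
Smallest f with faults ≤ 6 is 2.

2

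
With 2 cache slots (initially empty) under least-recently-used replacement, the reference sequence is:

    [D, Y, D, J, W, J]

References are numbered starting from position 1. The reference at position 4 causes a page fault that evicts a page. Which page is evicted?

Y

pos 1: D: fault, frames {D}
pos 2: Y: fault, frames {D,Y}
pos 3: D: hit
pos 4: J: fault, evict Y, frames {D,J}
At position 4, page Y is evicted.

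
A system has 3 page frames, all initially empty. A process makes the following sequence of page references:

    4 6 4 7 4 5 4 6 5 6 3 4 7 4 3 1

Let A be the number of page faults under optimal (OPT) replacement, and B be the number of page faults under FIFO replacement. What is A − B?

Under OPT: F F . F . F . . . . F . F . . F → 7 faults.
Under FIFO: F F . F . F F F . . F . F F . F → 10 faults.
A − B = 7 − 10 = -3.

-3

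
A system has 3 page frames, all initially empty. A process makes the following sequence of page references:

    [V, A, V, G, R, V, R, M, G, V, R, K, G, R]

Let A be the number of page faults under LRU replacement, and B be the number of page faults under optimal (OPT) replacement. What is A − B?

3

Under LRU: F F . F F . . F F F F F F . → 10 faults.
Under OPT: F F . F F . . F . . F F . . → 7 faults.
A − B = 10 − 7 = 3.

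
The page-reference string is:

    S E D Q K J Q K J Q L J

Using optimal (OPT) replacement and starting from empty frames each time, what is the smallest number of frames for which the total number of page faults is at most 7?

f=1: 12 faults
f=2: 9 faults
f=3: 7 faults
f=4: 7 faults
f=5: 7 faults
f=6: 7 faults
f=7: 7 faults
Smallest f with faults ≤ 7 is 3.

3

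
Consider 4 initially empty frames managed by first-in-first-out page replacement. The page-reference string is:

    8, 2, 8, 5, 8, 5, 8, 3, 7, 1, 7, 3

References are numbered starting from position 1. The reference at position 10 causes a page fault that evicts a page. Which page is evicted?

2

pos 1: 8 → miss, frames {8}
pos 2: 2 → miss, frames {8,2}
pos 3: 8 → hit
pos 4: 5 → miss, frames {8,2,5}
pos 5: 8 → hit
pos 6: 5 → hit
pos 7: 8 → hit
pos 8: 3 → miss, frames {8,2,5,3}
pos 9: 7 → miss, evict 8, frames {2,5,3,7}
pos 10: 1 → miss, evict 2, frames {5,3,7,1}
At position 10, page 2 is evicted.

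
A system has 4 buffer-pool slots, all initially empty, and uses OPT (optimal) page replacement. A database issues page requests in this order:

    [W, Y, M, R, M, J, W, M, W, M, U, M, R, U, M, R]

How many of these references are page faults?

W → miss, frames {W}
Y → miss, frames {W,Y}
M → miss, frames {W,Y,M}
R → miss, frames {W,Y,M,R}
M → hit
J → miss, evict Y, frames {W,M,R,J}
W → hit
M → hit
W → hit
M → hit
U → miss, evict J, frames {W,M,R,U}
M → hit
R → hit
U → hit
M → hit
R → hit
Page faults: 6.

6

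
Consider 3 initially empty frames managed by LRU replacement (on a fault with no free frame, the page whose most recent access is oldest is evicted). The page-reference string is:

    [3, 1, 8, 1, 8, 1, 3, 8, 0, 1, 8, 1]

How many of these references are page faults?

5

3 → miss, frames [3]
1 → miss, frames [3, 1]
8 → miss, frames [3, 1, 8]
1 → hit
8 → hit
1 → hit
3 → hit
8 → hit
0 → miss, evict 1, frames [3, 8, 0]
1 → miss, evict 3, frames [8, 0, 1]
8 → hit
1 → hit
Page faults: 5.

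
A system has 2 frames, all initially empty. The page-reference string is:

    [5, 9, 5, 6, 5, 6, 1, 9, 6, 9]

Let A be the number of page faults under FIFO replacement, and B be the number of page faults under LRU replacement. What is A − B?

1

Under FIFO: F F . F F . F F F . → 7 faults.
Under LRU: F F . F . . F F F . → 6 faults.
A − B = 7 − 6 = 1.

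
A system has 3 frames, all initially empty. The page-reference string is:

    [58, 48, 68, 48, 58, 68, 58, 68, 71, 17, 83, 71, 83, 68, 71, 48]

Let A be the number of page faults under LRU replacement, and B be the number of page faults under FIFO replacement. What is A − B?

Under LRU: F F F . . . . . F F F . . F . F → 8 faults.
Under FIFO: F F F . . . . . F F F . . F F F → 9 faults.
A − B = 8 − 9 = -1.

-1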